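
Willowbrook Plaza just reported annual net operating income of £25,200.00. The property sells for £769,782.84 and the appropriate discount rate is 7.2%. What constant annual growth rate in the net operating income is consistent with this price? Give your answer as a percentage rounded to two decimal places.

3.80%

P = D₀(1+g)/(r−g) ⇒ P(r−g) = D₀(1+g) ⇒ g(P+D₀) = P·r − D₀
g = (P·r − D₀)/(P + D₀) = (£769,782.84×0.072 − £25,200.00) / (£769,782.84 + £25,200.00) = 0.038019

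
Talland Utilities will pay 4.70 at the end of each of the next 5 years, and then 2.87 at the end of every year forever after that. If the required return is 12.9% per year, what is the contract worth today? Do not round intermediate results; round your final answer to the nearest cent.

PV of 5-year annuity: 4.70 × [1 − (1+0.129)^−5] / 0.129 = 16.57140
Perpetuity value at year 5: 2.87 / 0.129 = 22.24806
PV of perpetuity: 22.24806 / (1+0.129)^5 = 12.12893
Total PV = 16.57140 + 12.12893 = 28.70033

28.70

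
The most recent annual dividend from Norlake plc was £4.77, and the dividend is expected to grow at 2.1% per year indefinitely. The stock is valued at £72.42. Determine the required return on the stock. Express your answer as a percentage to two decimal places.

8.82%

D₁ = £4.77 × 1.021 = £4.8702
P = D₁/(r − g) ⇒ r = D₁/P + g = £4.8702/£72.42 + 0.021 = 0.067249 + 0.021 = 0.088249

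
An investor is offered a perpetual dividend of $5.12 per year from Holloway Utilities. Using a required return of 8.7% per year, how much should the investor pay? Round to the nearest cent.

$58.85

Level perpetuity: PV = C / r = $5.12 / 0.087 = $58.85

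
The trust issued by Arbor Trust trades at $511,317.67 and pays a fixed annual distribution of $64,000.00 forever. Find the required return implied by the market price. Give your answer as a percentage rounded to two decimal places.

P = C/r ⇒ r = C/P = $64,000.00/$511,317.67 = 0.125167

12.52%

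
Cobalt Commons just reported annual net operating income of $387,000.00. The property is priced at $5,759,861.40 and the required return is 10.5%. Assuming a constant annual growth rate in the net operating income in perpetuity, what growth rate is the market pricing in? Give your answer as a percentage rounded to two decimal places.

P = D₀(1+g)/(r−g) ⇒ P(r−g) = D₀(1+g) ⇒ g(P+D₀) = P·r − D₀
g = (P·r − D₀)/(P + D₀) = ($5,759,861.40×0.105 − $387,000.00) / ($5,759,861.40 + $387,000.00) = 0.035430

3.54%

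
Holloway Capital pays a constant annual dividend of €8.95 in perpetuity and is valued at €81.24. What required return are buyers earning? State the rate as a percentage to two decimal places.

P = C/r ⇒ r = C/P = €8.95/€81.24 = 0.110167

11.02%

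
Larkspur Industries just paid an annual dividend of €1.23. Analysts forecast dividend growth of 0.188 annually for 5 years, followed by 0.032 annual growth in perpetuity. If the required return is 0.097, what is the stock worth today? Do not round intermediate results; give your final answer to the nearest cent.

D_1 = 1.46124
D_2 = 1.73595
D_3 = 2.06231
D_4 = 2.45003
D_5 = 2.91063
Terminal value at year 5: TV = D_5×(1+g_2)/(r−g_2) = 3.00377/0.065 = 46.21188
P_0 = D_1/(1+r)^1 + D_2/(1+r)^2 + D_3/(1+r)^3 + D_4/(1+r)^4 + D_5/(1+r)^5 + TV/(1+r)^5
    = 1.33203 + 1.44253 + 1.56219 + 1.69178 + 1.83212 + 29.08845 = 36.94910

€36.95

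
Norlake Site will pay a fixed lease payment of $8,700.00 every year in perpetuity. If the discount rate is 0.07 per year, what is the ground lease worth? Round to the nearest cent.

Level perpetuity: PV = C / r = $8,700.00 / 0.07 = $124,285.71

$124285.71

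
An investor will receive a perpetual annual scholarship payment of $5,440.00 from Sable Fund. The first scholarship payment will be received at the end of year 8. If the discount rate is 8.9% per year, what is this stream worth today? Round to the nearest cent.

$33652.22

Value at end of year 7: C / r = $5,440.00 / 0.089 = $61,123.5955
Discount to today: PV = $61,123.5955 / (1 + 0.089)^7 = $61,123.5955 / 1.816332 = $33,652.22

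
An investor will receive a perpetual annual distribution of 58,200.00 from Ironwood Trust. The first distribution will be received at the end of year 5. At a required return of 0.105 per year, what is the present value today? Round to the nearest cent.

371778.76

Value at end of year 4: C / r = 58,200.00 / 0.105 = 554,285.7143
Discount to today: PV = 554,285.7143 / (1 + 0.105)^4 = 554,285.7143 / 1.490902 = 371,778.76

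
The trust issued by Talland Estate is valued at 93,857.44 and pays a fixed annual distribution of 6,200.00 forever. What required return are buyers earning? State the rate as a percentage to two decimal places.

6.61%

P = C/r ⇒ r = C/P = 6,200.00/93,857.44 = 0.066058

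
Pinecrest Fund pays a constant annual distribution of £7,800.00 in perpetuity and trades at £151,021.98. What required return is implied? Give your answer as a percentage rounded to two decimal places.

P = C/r ⇒ r = C/P = £7,800.00/£151,021.98 = 0.051648

5.16%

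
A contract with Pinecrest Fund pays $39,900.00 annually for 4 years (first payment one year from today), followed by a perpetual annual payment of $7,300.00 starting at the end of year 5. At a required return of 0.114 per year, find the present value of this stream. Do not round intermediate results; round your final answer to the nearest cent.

$164317.07

PV of 4-year annuity: $39,900.00 × [1 − (1+0.114)^−4] / 0.114 = 122737.76103
Perpetuity value at year 4: $7,300.00 / 0.114 = 64035.08772
PV of perpetuity: 64035.08772 / (1+0.114)^4 = 41579.30688
Total PV = 122737.76103 + 41579.30688 = 164317.06791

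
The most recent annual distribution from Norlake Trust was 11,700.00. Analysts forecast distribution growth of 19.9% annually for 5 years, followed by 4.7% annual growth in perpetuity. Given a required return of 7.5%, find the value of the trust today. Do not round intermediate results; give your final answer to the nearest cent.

837280.29

D_1 = 14028.30000
D_2 = 16819.93170
D_3 = 20167.09811
D_4 = 24180.35063
D_5 = 28992.24041
Terminal value at year 5: TV = D_5×(1+g_2)/(r−g_2) = 30354.87571/0.028 = 1084102.70381
P_0 = D_1/(1+r)^1 + D_2/(1+r)^2 + D_3/(1+r)^3 + D_4/(1+r)^4 + D_5/(1+r)^5 + TV/(1+r)^5
    = 13049.58140 + 14554.83544 + 16233.71878 + 18106.25936 + 20194.79533 + 755141.09669 = 837280.28699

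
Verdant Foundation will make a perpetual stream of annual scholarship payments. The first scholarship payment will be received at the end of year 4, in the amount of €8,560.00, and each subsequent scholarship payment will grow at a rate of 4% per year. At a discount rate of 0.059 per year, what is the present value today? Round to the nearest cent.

Value at end of year 3: C₁ / (r − g) = €8,560.00 / (0.059 − 0.04) = €450,526.3158
Discount to today: PV = €450,526.3158 / (1 + 0.059)^3 = €450,526.3158 / 1.187648 = €379,343.18

€379343.18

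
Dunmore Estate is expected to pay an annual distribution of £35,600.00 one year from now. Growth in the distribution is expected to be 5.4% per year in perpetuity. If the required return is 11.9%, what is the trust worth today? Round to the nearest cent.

Growing perpetuity: P = D₁ / (r − g) = £35,600.0000 / (0.119 − 0.054) = £547,692.31

£547692.31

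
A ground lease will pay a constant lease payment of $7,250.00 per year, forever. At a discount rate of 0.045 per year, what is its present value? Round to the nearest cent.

Level perpetuity: PV = C / r = $7,250.00 / 0.045 = $161,111.11

$161111.11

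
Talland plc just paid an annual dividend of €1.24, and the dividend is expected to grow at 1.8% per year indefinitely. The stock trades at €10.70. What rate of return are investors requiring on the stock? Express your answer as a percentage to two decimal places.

D₁ = €1.24 × 1.018 = €1.2623
P = D₁/(r − g) ⇒ r = D₁/P + g = €1.2623/€10.70 + 0.018 = 0.117974 + 0.018 = 0.135974

13.60%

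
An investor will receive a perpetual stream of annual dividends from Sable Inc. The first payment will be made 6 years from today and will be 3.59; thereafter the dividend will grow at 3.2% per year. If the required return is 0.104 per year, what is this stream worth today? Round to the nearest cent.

Value at end of year 5: C₁ / (r − g) = 3.59 / (0.104 − 0.032) = 49.8611
Discount to today: PV = 49.8611 / (1 + 0.104)^5 = 49.8611 / 1.640006 = 30.40

30.40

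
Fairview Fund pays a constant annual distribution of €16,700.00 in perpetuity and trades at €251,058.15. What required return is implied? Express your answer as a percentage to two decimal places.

P = C/r ⇒ r = C/P = €16,700.00/€251,058.15 = 0.066518

6.65%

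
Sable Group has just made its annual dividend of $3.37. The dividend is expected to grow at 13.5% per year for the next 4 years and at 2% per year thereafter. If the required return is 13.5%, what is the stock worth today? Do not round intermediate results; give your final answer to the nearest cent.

$43.37

D_1 = 3.82495
D_2 = 4.34132
D_3 = 4.92740
D_4 = 5.59259
Terminal value at year 4: TV = D_4×(1+g_2)/(r−g_2) = 5.70445/0.115 = 49.60388
P_0 = D_1/(1+r)^1 + D_2/(1+r)^2 + D_3/(1+r)^3 + D_4/(1+r)^4 + TV/(1+r)^4
    = 3.37000 + 3.37000 + 3.37000 + 3.37000 + 29.89043 = 43.37043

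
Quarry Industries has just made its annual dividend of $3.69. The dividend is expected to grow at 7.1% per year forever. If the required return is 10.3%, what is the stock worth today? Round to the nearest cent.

$123.50

D₁ = D₀ × (1 + g) = $3.69 × 1.071 = $3.9520
Growing perpetuity: P = D₁ / (r − g) = $3.9520 / (0.103 − 0.071) = $123.50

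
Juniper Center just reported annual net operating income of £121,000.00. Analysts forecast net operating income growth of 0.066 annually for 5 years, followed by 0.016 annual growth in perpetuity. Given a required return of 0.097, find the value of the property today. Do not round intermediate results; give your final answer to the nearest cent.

D_1 = 128986.00000
D_2 = 137499.07600
D_3 = 146574.01502
D_4 = 156247.90001
D_5 = 166560.26141
Terminal value at year 5: TV = D_5×(1+g_2)/(r−g_2) = 169225.22559/0.081 = 2089200.31593
P_0 = D_1/(1+r)^1 + D_2/(1+r)^2 + D_3/(1+r)^3 + D_4/(1+r)^4 + D_5/(1+r)^5 + TV/(1+r)^5
    = 117580.67457 + 114257.97547 + 111029.17215 + 107891.61122 + 104842.71428 + 1315064.16923 = 1870666.31692

£1870666.32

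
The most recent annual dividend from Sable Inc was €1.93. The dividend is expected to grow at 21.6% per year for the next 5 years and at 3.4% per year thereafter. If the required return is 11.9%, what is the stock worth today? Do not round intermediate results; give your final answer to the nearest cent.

D_1 = 2.34688
D_2 = 2.85381
D_3 = 3.47023
D_4 = 4.21980
D_5 = 5.13127
Terminal value at year 5: TV = D_5×(1+g_2)/(r−g_2) = 5.30574/0.085 = 62.42044
P_0 = D_1/(1+r)^1 + D_2/(1+r)^2 + D_3/(1+r)^3 + D_4/(1+r)^4 + D_5/(1+r)^5 + TV/(1+r)^5
    = 2.09730 + 2.27910 + 2.47667 + 2.69136 + 2.92466 + 35.57758 = 48.04666

€48.05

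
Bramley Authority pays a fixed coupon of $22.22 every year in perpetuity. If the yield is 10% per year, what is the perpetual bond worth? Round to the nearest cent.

$222.20

Level perpetuity: PV = C / r = $22.22 / 0.1 = $222.20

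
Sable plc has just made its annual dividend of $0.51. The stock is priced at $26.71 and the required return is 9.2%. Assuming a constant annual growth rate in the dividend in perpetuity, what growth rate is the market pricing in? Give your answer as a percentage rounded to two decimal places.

7.15%

P = D₀(1+g)/(r−g) ⇒ P(r−g) = D₀(1+g) ⇒ g(P+D₀) = P·r − D₀
g = (P·r − D₀)/(P + D₀) = ($26.71×0.092 − $0.51) / ($26.71 + $0.51) = 0.071540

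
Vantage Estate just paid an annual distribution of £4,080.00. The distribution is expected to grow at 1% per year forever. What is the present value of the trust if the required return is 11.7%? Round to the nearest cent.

£38512.15

D₁ = D₀ × (1 + g) = £4,080.00 × 1.01 = £4,120.8000
Growing perpetuity: P = D₁ / (r − g) = £4,120.8000 / (0.117 − 0.01) = £38,512.15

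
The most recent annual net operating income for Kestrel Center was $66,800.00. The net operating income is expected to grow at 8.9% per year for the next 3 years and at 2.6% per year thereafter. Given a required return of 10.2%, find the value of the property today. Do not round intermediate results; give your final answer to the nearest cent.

$1065969.07

D_1 = 72745.20000
D_2 = 79219.52280
D_3 = 86270.06033
Terminal value at year 3: TV = D_3×(1+g_2)/(r−g_2) = 88513.08190/0.076 = 1164645.81444
P_0 = D_1/(1+r)^1 + D_2/(1+r)^2 + D_3/(1+r)^3 + TV/(1+r)^3
    = 66011.97822 + 65233.25253 + 64463.71325 + 870260.12886 = 1065969.07286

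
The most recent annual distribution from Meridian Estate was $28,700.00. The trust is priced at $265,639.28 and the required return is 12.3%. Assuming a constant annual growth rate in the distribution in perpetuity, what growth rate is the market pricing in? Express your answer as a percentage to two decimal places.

P = D₀(1+g)/(r−g) ⇒ P(r−g) = D₀(1+g) ⇒ g(P+D₀) = P·r − D₀
g = (P·r − D₀)/(P + D₀) = ($265,639.28×0.123 − $28,700.00) / ($265,639.28 + $28,700.00) = 0.013500

1.35%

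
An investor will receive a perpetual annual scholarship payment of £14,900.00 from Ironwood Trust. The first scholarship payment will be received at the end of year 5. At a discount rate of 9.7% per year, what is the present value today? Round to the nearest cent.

Value at end of year 4: C / r = £14,900.00 / 0.097 = £153,608.2474
Discount to today: PV = £153,608.2474 / (1 + 0.097)^4 = £153,608.2474 / 1.448193 = £106,068.89

£106068.89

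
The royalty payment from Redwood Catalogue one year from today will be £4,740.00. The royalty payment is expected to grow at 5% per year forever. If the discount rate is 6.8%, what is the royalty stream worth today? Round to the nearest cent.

Growing perpetuity: P = D₁ / (r − g) = £4,740.0000 / (0.068 − 0.05) = £263,333.33

£263333.33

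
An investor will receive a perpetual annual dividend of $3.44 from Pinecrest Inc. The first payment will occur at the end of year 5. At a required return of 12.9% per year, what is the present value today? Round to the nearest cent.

$16.41

Value at end of year 4: C / r = $3.44 / 0.129 = $26.6667
Discount to today: PV = $26.6667 / (1 + 0.129)^4 = $26.6667 / 1.624710 = $16.41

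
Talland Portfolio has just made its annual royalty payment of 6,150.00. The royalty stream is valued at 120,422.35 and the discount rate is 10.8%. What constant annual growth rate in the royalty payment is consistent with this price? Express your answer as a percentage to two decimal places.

P = D₀(1+g)/(r−g) ⇒ P(r−g) = D₀(1+g) ⇒ g(P+D₀) = P·r − D₀
g = (P·r − D₀)/(P + D₀) = (120,422.35×0.108 − 6,150.00) / (120,422.35 + 6,150.00) = 0.054164

5.42%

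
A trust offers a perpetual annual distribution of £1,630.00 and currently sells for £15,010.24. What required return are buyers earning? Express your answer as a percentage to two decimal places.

10.86%

P = C/r ⇒ r = C/P = £1,630.00/£15,010.24 = 0.108593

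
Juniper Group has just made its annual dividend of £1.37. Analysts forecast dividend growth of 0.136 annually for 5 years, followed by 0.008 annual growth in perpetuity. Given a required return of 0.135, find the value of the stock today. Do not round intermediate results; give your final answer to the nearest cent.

D_1 = 1.55632
D_2 = 1.76798
D_3 = 2.00842
D_4 = 2.28157
D_5 = 2.59186
Terminal value at year 5: TV = D_5×(1+g_2)/(r−g_2) = 2.61260/0.127 = 20.57165
P_0 = D_1/(1+r)^1 + D_2/(1+r)^2 + D_3/(1+r)^3 + D_4/(1+r)^4 + D_5/(1+r)^5 + TV/(1+r)^5
    = 1.37121 + 1.37242 + 1.37362 + 1.37483 + 1.37605 + 10.92169 = 17.78981

£17.79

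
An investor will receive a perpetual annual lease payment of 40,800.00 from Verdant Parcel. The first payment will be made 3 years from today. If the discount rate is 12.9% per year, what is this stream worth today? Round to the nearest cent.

248131.88

Value at end of year 2: C / r = 40,800.00 / 0.129 = 316,279.0698
Discount to today: PV = 316,279.0698 / (1 + 0.129)^2 = 316,279.0698 / 1.274641 = 248,131.88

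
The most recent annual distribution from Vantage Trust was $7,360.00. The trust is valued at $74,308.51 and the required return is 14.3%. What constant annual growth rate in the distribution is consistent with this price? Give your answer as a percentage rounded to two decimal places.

P = D₀(1+g)/(r−g) ⇒ P(r−g) = D₀(1+g) ⇒ g(P+D₀) = P·r − D₀
g = (P·r − D₀)/(P + D₀) = ($74,308.51×0.143 − $7,360.00) / ($74,308.51 + $7,360.00) = 0.039992

4.00%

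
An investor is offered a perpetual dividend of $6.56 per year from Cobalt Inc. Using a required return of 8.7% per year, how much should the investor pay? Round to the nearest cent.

Level perpetuity: PV = C / r = $6.56 / 0.087 = $75.40

$75.40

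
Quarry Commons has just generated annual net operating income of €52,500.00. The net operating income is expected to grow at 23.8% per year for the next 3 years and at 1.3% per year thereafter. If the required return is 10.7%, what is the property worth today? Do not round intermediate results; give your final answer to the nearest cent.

€989138.49

D_1 = 64995.00000
D_2 = 80463.81000
D_3 = 99614.19678
Terminal value at year 3: TV = D_3×(1+g_2)/(r−g_2) = 100909.18134/0.094 = 1073501.92913
P_0 = D_1/(1+r)^1 + D_2/(1+r)^2 + D_3/(1+r)^3 + TV/(1+r)^3
    = 58712.73713 + 65660.67621 + 73430.81946 + 791334.25657 = 989138.48937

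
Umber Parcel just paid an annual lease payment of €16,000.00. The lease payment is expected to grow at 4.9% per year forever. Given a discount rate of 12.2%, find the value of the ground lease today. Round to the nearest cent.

€229917.81

D₁ = D₀ × (1 + g) = €16,000.00 × 1.049 = €16,784.0000
Growing perpetuity: P = D₁ / (r − g) = €16,784.0000 / (0.122 − 0.049) = €229,917.81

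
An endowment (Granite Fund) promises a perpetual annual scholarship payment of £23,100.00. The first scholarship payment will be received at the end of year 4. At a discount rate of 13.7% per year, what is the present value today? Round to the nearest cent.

Value at end of year 3: C / r = £23,100.00 / 0.137 = £168,613.1387
Discount to today: PV = £168,613.1387 / (1 + 0.137)^3 = £168,613.1387 / 1.469878 = £114,712.31

£114712.31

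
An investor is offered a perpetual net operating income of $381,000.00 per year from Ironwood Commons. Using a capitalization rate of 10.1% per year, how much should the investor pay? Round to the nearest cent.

$3772277.23

Level perpetuity: PV = C / r = $381,000.00 / 0.101 = $3,772,277.23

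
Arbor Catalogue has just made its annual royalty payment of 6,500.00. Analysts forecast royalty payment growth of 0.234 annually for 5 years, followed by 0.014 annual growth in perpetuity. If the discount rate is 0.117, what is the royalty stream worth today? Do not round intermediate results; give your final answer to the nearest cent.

D_1 = 8021.00000
D_2 = 9897.91400
D_3 = 12214.02588
D_4 = 15072.10793
D_5 = 18598.98119
Terminal value at year 5: TV = D_5×(1+g_2)/(r−g_2) = 18859.36692/0.103 = 183100.64974
P_0 = D_1/(1+r)^1 + D_2/(1+r)^2 + D_3/(1+r)^3 + D_4/(1+r)^4 + D_5/(1+r)^5 + TV/(1+r)^5
    = 7180.84154 + 7932.99773 + 8763.93840 + 9681.91583 + 10696.04668 + 105298.94497 = 149554.68515

149554.69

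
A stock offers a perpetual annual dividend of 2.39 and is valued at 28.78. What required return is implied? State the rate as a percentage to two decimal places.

P = C/r ⇒ r = C/P = 2.39/28.78 = 0.083044

8.30%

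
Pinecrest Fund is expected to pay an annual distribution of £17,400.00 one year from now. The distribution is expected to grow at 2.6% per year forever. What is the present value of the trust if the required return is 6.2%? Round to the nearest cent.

Growing perpetuity: P = D₁ / (r − g) = £17,400.0000 / (0.062 − 0.026) = £483,333.33

£483333.33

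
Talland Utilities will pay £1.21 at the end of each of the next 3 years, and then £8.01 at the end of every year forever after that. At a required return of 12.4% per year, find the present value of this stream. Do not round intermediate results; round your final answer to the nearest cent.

£48.38

PV of 3-year annuity: £1.21 × [1 − (1+0.124)^−3] / 0.124 = 2.88636
Perpetuity value at year 3: £8.01 / 0.124 = 64.59677
PV of perpetuity: 64.59677 / (1+0.124)^3 = 45.48958
Total PV = 2.88636 + 45.48958 = 48.37593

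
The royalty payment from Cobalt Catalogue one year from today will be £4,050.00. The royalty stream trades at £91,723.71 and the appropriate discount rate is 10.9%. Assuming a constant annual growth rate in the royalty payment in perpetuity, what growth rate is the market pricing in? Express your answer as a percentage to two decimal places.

6.48%

P = D₁/(r−g) ⇒ g = r − D₁/P = 0.109 − £4,050.00/£91,723.71 = 0.064846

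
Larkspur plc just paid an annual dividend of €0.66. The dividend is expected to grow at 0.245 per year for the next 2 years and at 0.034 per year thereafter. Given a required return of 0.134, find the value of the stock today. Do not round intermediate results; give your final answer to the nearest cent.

€9.75

D_1 = 0.82170
D_2 = 1.02302
Terminal value at year 2: TV = D_2×(1+g_2)/(r−g_2) = 1.05780/0.1 = 10.57799
P_0 = D_1/(1+r)^1 + D_2/(1+r)^2 + TV/(1+r)^2
    = 0.72460 + 0.79553 + 8.22578 = 9.74591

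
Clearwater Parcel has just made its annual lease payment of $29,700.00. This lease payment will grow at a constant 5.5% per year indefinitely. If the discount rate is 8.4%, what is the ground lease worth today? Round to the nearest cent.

D₁ = D₀ × (1 + g) = $29,700.00 × 1.055 = $31,333.5000
Growing perpetuity: P = D₁ / (r − g) = $31,333.5000 / (0.084 − 0.055) = $1,080,465.52

$1080465.52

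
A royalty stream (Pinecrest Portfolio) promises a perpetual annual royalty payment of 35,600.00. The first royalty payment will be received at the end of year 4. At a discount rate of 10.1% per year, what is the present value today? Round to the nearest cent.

Value at end of year 3: C / r = 35,600.00 / 0.101 = 352,475.2475
Discount to today: PV = 352,475.2475 / (1 + 0.101)^3 = 352,475.2475 / 1.334633 = 264,098.95

264098.95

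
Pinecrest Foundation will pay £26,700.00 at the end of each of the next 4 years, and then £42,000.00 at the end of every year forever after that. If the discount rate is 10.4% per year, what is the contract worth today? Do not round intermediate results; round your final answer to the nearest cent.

£355764.19

PV of 4-year annuity: £26,700.00 × [1 − (1+0.104)^−4] / 0.104 = 83907.73389
Perpetuity value at year 4: £42,000.00 / 0.104 = 403846.15385
PV of perpetuity: 403846.15385 / (1+0.104)^4 = 271856.46008
Total PV = 83907.73389 + 271856.46008 = 355764.19397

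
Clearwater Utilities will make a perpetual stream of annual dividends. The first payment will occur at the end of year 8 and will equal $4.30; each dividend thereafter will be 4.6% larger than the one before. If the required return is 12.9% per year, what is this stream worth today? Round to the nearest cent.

Value at end of year 7: C₁ / (r − g) = $4.30 / (0.129 − 0.046) = $51.8072
Discount to today: PV = $51.8072 / (1 + 0.129)^7 = $51.8072 / 2.338070 = $22.16

$22.16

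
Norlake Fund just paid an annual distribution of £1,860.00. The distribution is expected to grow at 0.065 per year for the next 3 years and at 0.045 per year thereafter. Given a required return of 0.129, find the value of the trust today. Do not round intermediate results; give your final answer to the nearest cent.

£24393.97

D_1 = 1980.90000
D_2 = 2109.65850
D_3 = 2246.78630
Terminal value at year 3: TV = D_3×(1+g_2)/(r−g_2) = 2347.89169/0.084 = 27951.09150
P_0 = D_1/(1+r)^1 + D_2/(1+r)^2 + D_3/(1+r)^3 + TV/(1+r)^3
    = 1754.56156 + 1655.10014 + 1561.27693 + 19423.02844 = 24393.96707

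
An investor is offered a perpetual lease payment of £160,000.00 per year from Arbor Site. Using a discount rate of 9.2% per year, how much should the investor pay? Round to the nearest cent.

£1739130.43

Level perpetuity: PV = C / r = £160,000.00 / 0.092 = £1,739,130.43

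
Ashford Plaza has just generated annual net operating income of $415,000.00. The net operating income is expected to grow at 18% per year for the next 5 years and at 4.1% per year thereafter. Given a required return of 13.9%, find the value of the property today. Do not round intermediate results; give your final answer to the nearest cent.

$7571077.30

D_1 = 489700.00000
D_2 = 577846.00000
D_3 = 681858.28000
D_4 = 804592.77040
D_5 = 949419.46907
Terminal value at year 5: TV = D_5×(1+g_2)/(r−g_2) = 988345.66730/0.098 = 10085159.87045
P_0 = D_1/(1+r)^1 + D_2/(1+r)^2 + D_3/(1+r)^3 + D_4/(1+r)^4 + D_5/(1+r)^5 + TV/(1+r)^5
    = 429938.54258 + 445414.82023 + 461448.18953 + 478058.70382 + 495267.13828 + 5260949.90766 = 7571077.30211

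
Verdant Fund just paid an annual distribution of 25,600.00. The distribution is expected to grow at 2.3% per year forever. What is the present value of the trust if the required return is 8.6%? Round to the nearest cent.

D₁ = D₀ × (1 + g) = 25,600.00 × 1.023 = 26,188.8000
Growing perpetuity: P = D₁ / (r − g) = 26,188.8000 / (0.086 − 0.023) = 415,695.24

415695.24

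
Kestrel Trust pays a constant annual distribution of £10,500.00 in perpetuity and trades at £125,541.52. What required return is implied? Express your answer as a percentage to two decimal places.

P = C/r ⇒ r = C/P = £10,500.00/£125,541.52 = 0.083638

8.36%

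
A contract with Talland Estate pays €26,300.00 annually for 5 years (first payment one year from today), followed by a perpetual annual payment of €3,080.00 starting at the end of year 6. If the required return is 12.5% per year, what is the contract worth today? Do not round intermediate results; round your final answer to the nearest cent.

PV of 5-year annuity: €26,300.00 × [1 − (1+0.125)^−5] / 0.125 = 93642.94738
Perpetuity value at year 5: €3,080.00 / 0.125 = 24640.00000
PV of perpetuity: 24640.00000 / (1+0.125)^5 = 13673.44951
Total PV = 93642.94738 + 13673.44951 = 107316.39689

€107316.40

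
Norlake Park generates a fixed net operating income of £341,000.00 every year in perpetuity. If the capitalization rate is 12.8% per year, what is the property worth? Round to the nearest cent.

Level perpetuity: PV = C / r = £341,000.00 / 0.128 = £2,664,062.50

£2664062.50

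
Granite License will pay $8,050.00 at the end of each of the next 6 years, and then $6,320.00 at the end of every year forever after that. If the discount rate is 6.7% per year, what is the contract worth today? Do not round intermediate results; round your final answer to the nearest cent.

$102651.40

PV of 6-year annuity: $8,050.00 × [1 − (1+0.067)^−6] / 0.067 = 38728.60448
Perpetuity value at year 6: $6,320.00 / 0.067 = 94328.35821
PV of perpetuity: 94328.35821 / (1+0.067)^6 = 63922.79543
Total PV = 38728.60448 + 63922.79543 = 102651.39992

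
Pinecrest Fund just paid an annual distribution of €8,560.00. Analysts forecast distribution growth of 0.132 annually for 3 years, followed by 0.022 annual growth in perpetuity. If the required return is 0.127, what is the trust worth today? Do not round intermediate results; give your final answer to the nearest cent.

D_1 = 9689.92000
D_2 = 10968.98944
D_3 = 12416.89605
Terminal value at year 3: TV = D_3×(1+g_2)/(r−g_2) = 12690.06776/0.105 = 120857.78818
P_0 = D_1/(1+r)^1 + D_2/(1+r)^2 + D_3/(1+r)^3 + TV/(1+r)^3
    = 8597.97693 + 8636.12235 + 8674.43700 + 84431.18678 = 110339.72305

€110339.72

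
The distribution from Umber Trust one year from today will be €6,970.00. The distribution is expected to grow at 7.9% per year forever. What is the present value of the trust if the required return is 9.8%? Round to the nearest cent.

€366842.11

Growing perpetuity: P = D₁ / (r − g) = €6,970.0000 / (0.098 − 0.079) = €366,842.11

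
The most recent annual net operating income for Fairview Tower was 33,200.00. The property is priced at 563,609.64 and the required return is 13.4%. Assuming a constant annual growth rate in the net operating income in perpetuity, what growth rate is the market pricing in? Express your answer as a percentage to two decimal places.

7.09%

P = D₀(1+g)/(r−g) ⇒ P(r−g) = D₀(1+g) ⇒ g(P+D₀) = P·r − D₀
g = (P·r − D₀)/(P + D₀) = (563,609.64×0.134 − 33,200.00) / (563,609.64 + 33,200.00) = 0.070917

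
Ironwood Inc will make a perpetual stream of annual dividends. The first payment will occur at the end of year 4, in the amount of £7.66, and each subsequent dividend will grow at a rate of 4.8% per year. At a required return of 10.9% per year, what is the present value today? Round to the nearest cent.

£92.07

Value at end of year 3: C₁ / (r − g) = £7.66 / (0.109 − 0.048) = £125.5738
Discount to today: PV = £125.5738 / (1 + 0.109)^3 = £125.5738 / 1.363938 = £92.07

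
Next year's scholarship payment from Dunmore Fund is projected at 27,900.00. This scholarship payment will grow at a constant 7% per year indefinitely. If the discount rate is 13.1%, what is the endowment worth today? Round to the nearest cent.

457377.05

Growing perpetuity: P = D₁ / (r − g) = 27,900.0000 / (0.131 − 0.07) = 457,377.05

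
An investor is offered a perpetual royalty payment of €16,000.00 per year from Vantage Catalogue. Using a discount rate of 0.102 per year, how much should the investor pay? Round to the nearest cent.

€156862.75

Level perpetuity: PV = C / r = €16,000.00 / 0.102 = €156,862.75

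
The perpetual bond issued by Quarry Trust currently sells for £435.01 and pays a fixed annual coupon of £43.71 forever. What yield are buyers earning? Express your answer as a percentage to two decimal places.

P = C/r ⇒ r = C/P = £43.71/£435.01 = 0.100480

10.05%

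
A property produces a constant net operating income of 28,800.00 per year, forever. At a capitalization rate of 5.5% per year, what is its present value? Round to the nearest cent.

523636.36

Level perpetuity: PV = C / r = 28,800.00 / 0.055 = 523,636.36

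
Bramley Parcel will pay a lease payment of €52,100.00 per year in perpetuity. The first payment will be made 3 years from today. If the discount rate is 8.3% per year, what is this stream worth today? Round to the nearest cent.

€535183.50

Value at end of year 2: C / r = €52,100.00 / 0.083 = €627,710.8434
Discount to today: PV = €627,710.8434 / (1 + 0.083)^2 = €627,710.8434 / 1.172889 = €535,183.50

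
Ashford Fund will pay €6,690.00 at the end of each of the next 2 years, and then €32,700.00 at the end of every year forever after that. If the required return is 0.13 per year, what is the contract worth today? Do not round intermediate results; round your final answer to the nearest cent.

PV of 2-year annuity: €6,690.00 × [1 − (1+0.13)^−2] / 0.13 = 11159.60529
Perpetuity value at year 2: €32,700.00 / 0.13 = 251538.46154
PV of perpetuity: 251538.46154 / (1+0.13)^2 = 196991.51189
Total PV = 11159.60529 + 196991.51189 = 208151.11719

€208151.12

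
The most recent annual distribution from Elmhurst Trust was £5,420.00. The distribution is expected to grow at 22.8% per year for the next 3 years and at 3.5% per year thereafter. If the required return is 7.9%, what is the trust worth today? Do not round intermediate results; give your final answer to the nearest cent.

D_1 = 6655.76000
D_2 = 8173.27328
D_3 = 10036.77959
Terminal value at year 3: TV = D_3×(1+g_2)/(r−g_2) = 10388.06687/0.044 = 236092.42894
P_0 = D_1/(1+r)^1 + D_2/(1+r)^2 + D_3/(1+r)^3 + TV/(1+r)^3
    = 6168.45227 + 7020.25893 + 7989.69228 + 187939.35248 = 209117.75596

£209117.76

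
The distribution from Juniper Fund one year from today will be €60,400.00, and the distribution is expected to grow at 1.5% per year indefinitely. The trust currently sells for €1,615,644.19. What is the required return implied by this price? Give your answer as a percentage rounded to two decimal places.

P = D₁/(r − g) ⇒ r = D₁/P + g = €60,400.0000/€1,615,644.19 + 0.015 = 0.037384 + 0.015 = 0.052384

5.24%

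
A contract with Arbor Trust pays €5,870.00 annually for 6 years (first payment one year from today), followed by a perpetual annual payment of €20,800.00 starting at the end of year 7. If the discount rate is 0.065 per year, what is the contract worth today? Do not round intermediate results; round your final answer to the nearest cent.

€247723.67

PV of 6-year annuity: €5,870.00 × [1 − (1+0.065)^−6] / 0.065 = 28416.74958
Perpetuity value at year 6: €20,800.00 / 0.065 = 320000.00000
PV of perpetuity: 320000.00000 / (1+0.065)^6 = 219306.91802
Total PV = 28416.74958 + 219306.91802 = 247723.66759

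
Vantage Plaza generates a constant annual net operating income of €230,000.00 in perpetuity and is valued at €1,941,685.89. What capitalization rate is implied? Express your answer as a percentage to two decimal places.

P = C/r ⇒ r = C/P = €230,000.00/€1,941,685.89 = 0.118454

11.85%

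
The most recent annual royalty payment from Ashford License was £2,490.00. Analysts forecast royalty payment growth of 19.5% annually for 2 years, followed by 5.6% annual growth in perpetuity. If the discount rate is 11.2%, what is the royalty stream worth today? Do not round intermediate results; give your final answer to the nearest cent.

D_1 = 2975.55000
D_2 = 3555.78225
Terminal value at year 2: TV = D_2×(1+g_2)/(r−g_2) = 3754.90606/0.056 = 67051.89386
P_0 = D_1/(1+r)^1 + D_2/(1+r)^2 + TV/(1+r)^2
    = 2675.85432 + 2875.58085 + 54225.23894 = 59776.67411

£59776.67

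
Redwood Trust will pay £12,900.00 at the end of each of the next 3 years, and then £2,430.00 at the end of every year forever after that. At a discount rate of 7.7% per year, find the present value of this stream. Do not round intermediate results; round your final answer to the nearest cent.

£58687.38

PV of 3-year annuity: £12,900.00 × [1 − (1+0.077)^−3] / 0.077 = 33425.33541
Perpetuity value at year 3: £2,430.00 / 0.077 = 31558.44156
PV of perpetuity: 31558.44156 / (1+0.077)^3 = 25262.04117
Total PV = 33425.33541 + 25262.04117 = 58687.37658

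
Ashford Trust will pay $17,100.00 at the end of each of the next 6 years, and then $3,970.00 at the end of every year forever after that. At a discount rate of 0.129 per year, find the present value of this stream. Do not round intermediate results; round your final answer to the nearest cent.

PV of 6-year annuity: $17,100.00 × [1 − (1+0.129)^−6] / 0.129 = 68548.88807
Perpetuity value at year 6: $3,970.00 / 0.129 = 30775.19380
PV of perpetuity: 30775.19380 / (1+0.129)^6 = 14860.62739
Total PV = 68548.88807 + 14860.62739 = 83409.51545

$83409.52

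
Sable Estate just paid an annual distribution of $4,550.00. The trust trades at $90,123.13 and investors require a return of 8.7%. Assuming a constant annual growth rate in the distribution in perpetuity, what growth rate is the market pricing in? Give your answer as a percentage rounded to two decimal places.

3.48%

P = D₀(1+g)/(r−g) ⇒ P(r−g) = D₀(1+g) ⇒ g(P+D₀) = P·r − D₀
g = (P·r − D₀)/(P + D₀) = ($90,123.13×0.087 − $4,550.00) / ($90,123.13 + $4,550.00) = 0.034759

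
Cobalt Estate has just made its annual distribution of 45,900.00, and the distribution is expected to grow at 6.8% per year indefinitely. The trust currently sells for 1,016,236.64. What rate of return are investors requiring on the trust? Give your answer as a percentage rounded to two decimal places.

11.62%

D₁ = 45,900.00 × 1.068 = 49,021.2000
P = D₁/(r − g) ⇒ r = D₁/P + g = 49,021.2000/1,016,236.64 + 0.068 = 0.048238 + 0.068 = 0.116238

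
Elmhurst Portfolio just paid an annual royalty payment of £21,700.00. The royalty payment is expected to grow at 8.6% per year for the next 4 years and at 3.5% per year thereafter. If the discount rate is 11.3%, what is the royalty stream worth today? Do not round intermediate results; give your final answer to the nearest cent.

£342664.18

D_1 = 23566.20000
D_2 = 25592.89320
D_3 = 27793.88202
D_4 = 30184.15587
Terminal value at year 4: TV = D_4×(1+g_2)/(r−g_2) = 31240.60132/0.078 = 400520.52979
P_0 = D_1/(1+r)^1 + D_2/(1+r)^2 + D_3/(1+r)^3 + D_4/(1+r)^4 + TV/(1+r)^4
    = 21173.58491 + 20659.93999 + 20158.75546 + 19669.72905 + 261002.17391 = 342664.18331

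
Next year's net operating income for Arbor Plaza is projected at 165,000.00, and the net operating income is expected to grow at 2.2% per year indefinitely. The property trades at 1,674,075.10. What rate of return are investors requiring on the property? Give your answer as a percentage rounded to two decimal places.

P = D₁/(r − g) ⇒ r = D₁/P + g = 165,000.0000/1,674,075.10 + 0.022 = 0.098562 + 0.022 = 0.120562

12.06%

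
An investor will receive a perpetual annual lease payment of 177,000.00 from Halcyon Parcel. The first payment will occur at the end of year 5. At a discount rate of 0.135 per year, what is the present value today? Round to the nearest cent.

790052.68

Value at end of year 4: C / r = 177,000.00 / 0.135 = 1,311,111.1111
Discount to today: PV = 1,311,111.1111 / (1 + 0.135)^4 = 1,311,111.1111 / 1.659524 = 790,052.68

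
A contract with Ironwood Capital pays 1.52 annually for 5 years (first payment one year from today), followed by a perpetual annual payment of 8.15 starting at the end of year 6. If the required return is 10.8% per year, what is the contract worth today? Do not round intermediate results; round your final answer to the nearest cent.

50.84

PV of 5-year annuity: 1.52 × [1 − (1+0.108)^−5] / 0.108 = 5.64614
Perpetuity value at year 5: 8.15 / 0.108 = 75.46296
PV of perpetuity: 75.46296 / (1+0.108)^5 = 45.18924
Total PV = 5.64614 + 45.18924 = 50.83538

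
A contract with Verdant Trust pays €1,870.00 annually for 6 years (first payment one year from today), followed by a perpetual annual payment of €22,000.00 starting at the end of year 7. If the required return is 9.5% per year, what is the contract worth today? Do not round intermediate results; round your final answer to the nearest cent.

€142607.86

PV of 6-year annuity: €1,870.00 × [1 − (1+0.095)^−6] / 0.095 = 8265.07345
Perpetuity value at year 6: €22,000.00 / 0.095 = 231578.94737
PV of perpetuity: 231578.94737 / (1+0.095)^6 = 134342.78910
Total PV = 8265.07345 + 134342.78910 = 142607.86255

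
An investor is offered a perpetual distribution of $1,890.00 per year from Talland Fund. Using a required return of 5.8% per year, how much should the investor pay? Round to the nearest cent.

$32586.21

Level perpetuity: PV = C / r = $1,890.00 / 0.058 = $32,586.21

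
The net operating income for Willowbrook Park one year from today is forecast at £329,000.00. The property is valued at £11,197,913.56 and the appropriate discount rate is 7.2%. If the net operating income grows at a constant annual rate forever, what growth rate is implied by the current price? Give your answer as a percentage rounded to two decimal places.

P = D₁/(r−g) ⇒ g = r − D₁/P = 0.072 − £329,000.00/£11,197,913.56 = 0.042620

4.26%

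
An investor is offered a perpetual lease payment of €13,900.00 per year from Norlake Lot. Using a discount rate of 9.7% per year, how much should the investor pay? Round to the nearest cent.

Level perpetuity: PV = C / r = €13,900.00 / 0.097 = €143,298.97

€143298.97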